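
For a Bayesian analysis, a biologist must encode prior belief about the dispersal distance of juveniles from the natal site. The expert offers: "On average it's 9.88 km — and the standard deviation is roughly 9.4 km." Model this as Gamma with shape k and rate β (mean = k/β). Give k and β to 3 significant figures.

k ≈ 1.1, β ≈ 0.112

For Gamma(k, rate β): mean = k/β, variance = k/β², so CV = 1/√k.
CV = SD/mean = 9.4/9.88 = 0.9514, hence k = 1/CV² = 1.1.
Then β = k/mean = 1.1/9.88 = 0.112.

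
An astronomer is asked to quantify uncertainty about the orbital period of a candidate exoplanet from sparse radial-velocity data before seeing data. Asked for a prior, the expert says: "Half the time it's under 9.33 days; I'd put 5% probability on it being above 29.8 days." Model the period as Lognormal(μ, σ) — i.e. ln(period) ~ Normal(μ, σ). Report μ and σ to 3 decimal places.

If T ~ Lognormal(μ,σ) then ln T ~ Normal(μ,σ), so the p-quantile of ln T is μ + z_p·σ.
ln(9.33) = 2.233 and ln(29.8) = 3.395; z_{0.5} = 0, z_{0.95} = 1.645.
σ = (3.395 − 2.233)/(1.645 − (0)) = 0.706.
μ = 2.233 − (0)·0.706 = 2.233.

μ ≈ 2.233, σ ≈ 0.706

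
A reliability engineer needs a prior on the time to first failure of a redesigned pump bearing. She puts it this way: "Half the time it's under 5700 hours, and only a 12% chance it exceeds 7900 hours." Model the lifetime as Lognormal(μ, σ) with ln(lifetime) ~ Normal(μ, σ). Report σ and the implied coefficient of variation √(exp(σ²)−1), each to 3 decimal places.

If T ~ Lognormal(μ,σ) then ln T ~ Normal(μ,σ), so the p-quantile of ln T is μ + z_p·σ.
ln(5700) = 8.648 and ln(7900) = 8.975; z_{0.5} = 0, z_{0.88} = 1.175.
σ = (8.975 − 8.648)/(1.175 − (0)) = 0.278.
μ = 8.648 − (0)·0.278 = 8.648.
CV = √(exp(σ²)−1) = √(exp(0.0772)−1) = 0.283.

σ ≈ 0.278, CV ≈ 0.283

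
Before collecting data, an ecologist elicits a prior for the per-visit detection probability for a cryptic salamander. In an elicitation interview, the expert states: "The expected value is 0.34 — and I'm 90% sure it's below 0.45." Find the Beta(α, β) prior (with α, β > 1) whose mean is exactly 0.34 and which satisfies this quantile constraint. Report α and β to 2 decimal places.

α ≈ 10.64, β ≈ 20.65

With mean 0.34 fixed, write α = 0.34s, β = 0.66s where s = α+β.
Need P(θ < 0.45) = 0.9 under Beta(0.34s, 0.66s). Normal approximation: (q−m)/√(m(1−m)/s) ≈ z_{0.9} = 1.28, so s ≈ 0.34·0.66·(1.28)²/(0.45−0.34)² = 30.5.
At s = 30.5: P(θ<0.45) ≈ 0.897. Adjusting to match 0.9 gives s ≈ 31.29.
So α = 0.34·31.29 ≈ 10.64, β = 0.66·31.29 ≈ 20.65.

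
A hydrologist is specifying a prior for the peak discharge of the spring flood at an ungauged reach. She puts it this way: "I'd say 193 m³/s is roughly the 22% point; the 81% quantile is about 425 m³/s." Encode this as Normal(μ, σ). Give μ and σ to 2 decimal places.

μ = 301.57, σ = 140.60

The p-quantile of Normal(μ,σ) is μ + z_p·σ, with z_{0.22} = -0.7722 and z_{0.81} = 0.8779.
Eliminate σ: μ = (z₂·x₁ − z₁·x₂)/(z₂ − z₁) = (0.8779·193 − (-0.7722)·425)/1.65 = 301.57.
Then σ = (x₂ − x₁)/(z₂ − z₁) = (425 − 193)/1.65 = 140.60.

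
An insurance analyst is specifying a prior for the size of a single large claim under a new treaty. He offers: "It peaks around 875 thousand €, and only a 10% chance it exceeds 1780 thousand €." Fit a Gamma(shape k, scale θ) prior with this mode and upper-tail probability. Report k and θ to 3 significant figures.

k ≈ 4.8, θ ≈ 230

Gamma(k,θ) with k>1 has mode (k−1)θ, so θ = 875/(k−1).
Need P(X < 1780) = 0.9 with θ tied to k this way. Start at k = 2, θ = 875: P(X<1780) ≈ 0.603.
Too low — raise k to concentrate. Iterating converges to k ≈ 4.8.
Then θ = 875/(4.8−1) ≈ 230.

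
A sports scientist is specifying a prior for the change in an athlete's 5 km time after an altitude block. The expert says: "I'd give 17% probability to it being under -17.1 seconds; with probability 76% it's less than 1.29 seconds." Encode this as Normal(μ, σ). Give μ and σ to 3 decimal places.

μ = -6.532, σ = 11.075

For Normal(μ,σ), the p-quantile is μ + z_p·σ. Here z_{0.17} = -0.9542, z_{0.76} = 0.7063.
So -17.1 = μ − 0.9542σ and 1.29 = μ + 0.7063σ.
Subtracting: σ = (1.29 − -17.1)/(0.7063 − (-0.9542)) = 11.075.
Then μ = -17.1 − (-0.9542)·11.075 = -6.532.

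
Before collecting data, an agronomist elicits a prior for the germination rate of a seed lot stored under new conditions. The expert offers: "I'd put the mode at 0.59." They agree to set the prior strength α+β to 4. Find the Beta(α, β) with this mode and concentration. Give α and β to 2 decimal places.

α = 2.18, β = 1.82

For α,β > 1 the Beta mode is (α−1)/(α+β−2). With α+β = 4, the mode is (α−1)/2.
Set (α−1)/2 = 0.59 → α = 1 + 0.59·2 = 2.18.
β = 4 − α = 1.82.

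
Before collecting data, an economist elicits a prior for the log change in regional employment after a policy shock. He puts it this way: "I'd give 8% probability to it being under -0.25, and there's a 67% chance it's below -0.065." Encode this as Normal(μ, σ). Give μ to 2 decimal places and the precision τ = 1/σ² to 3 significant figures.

The p-quantile of Normal(μ,σ) is μ + z_p·σ, with z_{0.08} = -1.405 and z_{0.67} = 0.4399.
Eliminate σ: μ = (z₂·x₁ − z₁·x₂)/(z₂ − z₁) = (0.4399·-0.25 − (-1.405)·-0.065)/1.845 = -0.11.
Then σ = (x₂ − x₁)/(z₂ − z₁) = (-0.065 − -0.25)/1.845 = 0.10.
Precision τ = 1/σ² = 1/0.1003² = 99.5.

μ = -0.11, τ = 99.5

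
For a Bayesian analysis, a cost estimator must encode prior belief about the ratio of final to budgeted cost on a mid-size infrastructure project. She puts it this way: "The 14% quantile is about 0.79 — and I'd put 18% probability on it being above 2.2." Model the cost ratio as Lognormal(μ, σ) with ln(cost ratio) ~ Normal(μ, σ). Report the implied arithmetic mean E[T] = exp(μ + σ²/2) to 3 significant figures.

If T ~ Lognormal(μ,σ) then ln T ~ Normal(μ,σ), so the p-quantile of ln T is μ + z_p·σ.
ln(0.79) = -0.2357 and ln(2.2) = 0.7885; z_{0.14} = -1.08, z_{0.82} = 0.9154.
σ = (0.7885 − -0.2357)/(0.9154 − (-1.08)) = 0.513.
μ = -0.2357 − (-1.08)·0.513 = 0.319.
E[T] = exp(μ + σ²/2) = exp(0.319 + 0.1317) = 1.57.

E[T] ≈ 1.57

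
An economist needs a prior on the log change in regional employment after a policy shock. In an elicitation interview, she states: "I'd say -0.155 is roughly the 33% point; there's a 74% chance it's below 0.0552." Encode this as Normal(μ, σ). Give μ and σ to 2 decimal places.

μ = -0.07, σ = 0.19

For Normal(μ,σ), the p-quantile is μ + z_p·σ. Here z_{0.33} = -0.4399, z_{0.74} = 0.6433.
So -0.155 = μ − 0.4399σ and 0.0552 = μ + 0.6433σ.
Subtracting: σ = (0.0552 − -0.155)/(0.6433 − (-0.4399)) = 0.19.
Then μ = -0.155 − (-0.4399)·0.19 = -0.07.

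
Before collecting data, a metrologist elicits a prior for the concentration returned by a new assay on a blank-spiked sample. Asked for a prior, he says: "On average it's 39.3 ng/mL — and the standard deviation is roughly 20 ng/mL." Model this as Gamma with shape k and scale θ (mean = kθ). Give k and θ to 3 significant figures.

For Gamma(k, scale θ): mean = kθ, variance = kθ², so CV = 1/√k.
CV = SD/mean = 20/39.3 = 0.5089, hence k = 1/CV² = 3.86.
Then θ = mean/k = 39.3/3.86 = 10.2.

k ≈ 3.86, θ ≈ 10.2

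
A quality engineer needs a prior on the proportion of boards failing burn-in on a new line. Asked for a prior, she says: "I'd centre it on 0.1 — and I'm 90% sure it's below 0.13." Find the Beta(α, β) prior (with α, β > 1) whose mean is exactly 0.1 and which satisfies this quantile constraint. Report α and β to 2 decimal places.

α ≈ 17.32, β ≈ 155.92

With mean 0.1 fixed, write α = 0.1s, β = 0.9s where s = α+β.
Need P(θ < 0.13) = 0.9 under Beta(0.1s, 0.9s). Normal approximation: (q−m)/√(m(1−m)/s) ≈ z_{0.9} = 1.28, so s ≈ 0.1·0.9·(1.28)²/(0.13−0.1)² = 164.2.
At s = 164.2: P(θ<0.13) ≈ 0.895. Adjusting to match 0.9 gives s ≈ 173.24.
So α = 0.1·173.24 ≈ 17.32, β = 0.9·173.24 ≈ 155.92.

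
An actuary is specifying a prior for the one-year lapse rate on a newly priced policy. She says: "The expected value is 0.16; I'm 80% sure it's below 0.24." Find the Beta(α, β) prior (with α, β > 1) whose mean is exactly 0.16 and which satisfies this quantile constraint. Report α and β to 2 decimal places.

With mean 0.16 fixed, write α = 0.16s, β = 0.84s where s = α+β.
Need P(θ < 0.24) = 0.8 under Beta(0.16s, 0.84s). Normal approximation: (q−m)/√(m(1−m)/s) ≈ z_{0.8} = 0.842, so s ≈ 0.16·0.84·(0.842)²/(0.24−0.16)² = 14.9.
At s = 14.9: P(θ<0.24) ≈ 0.816. Adjusting to match 0.8 gives s ≈ 12.04.
So α = 0.16·12.04 ≈ 1.93, β = 0.84·12.04 ≈ 10.11.

α ≈ 1.93, β ≈ 10.11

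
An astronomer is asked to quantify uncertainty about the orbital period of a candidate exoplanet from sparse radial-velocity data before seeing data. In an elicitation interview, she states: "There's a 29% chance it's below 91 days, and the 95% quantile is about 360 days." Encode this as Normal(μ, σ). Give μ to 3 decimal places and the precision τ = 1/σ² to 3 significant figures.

μ = 158.718, τ = 6.68e-05

For Normal(μ,σ), the p-quantile is μ + z_p·σ. Here z_{0.29} = -0.5534, z_{0.95} = 1.645.
So 91 = μ − 0.5534σ and 360 = μ + 1.645σ.
Subtracting: σ = (360 − 91)/(1.645 − (-0.5534)) = 122.371.
Then μ = 91 − (-0.5534)·122.371 = 158.718.
Precision τ = 1/σ² = 1/122.4² = 6.68e-05.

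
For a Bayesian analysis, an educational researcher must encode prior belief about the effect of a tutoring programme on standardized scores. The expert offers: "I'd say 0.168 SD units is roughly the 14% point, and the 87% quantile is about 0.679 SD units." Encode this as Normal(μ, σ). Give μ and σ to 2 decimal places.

The p-quantile of Normal(μ,σ) is μ + z_p·σ, with z_{0.14} = -1.08 and z_{0.87} = 1.126.
Eliminate σ: μ = (z₂·x₁ − z₁·x₂)/(z₂ − z₁) = (1.126·0.168 − (-1.08)·0.679)/2.207 = 0.42.
Then σ = (x₂ − x₁)/(z₂ − z₁) = (0.679 − 0.168)/2.207 = 0.23.

μ = 0.42, σ = 0.23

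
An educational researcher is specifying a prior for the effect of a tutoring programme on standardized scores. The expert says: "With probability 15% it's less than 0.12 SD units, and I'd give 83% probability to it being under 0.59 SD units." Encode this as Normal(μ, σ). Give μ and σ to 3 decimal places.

The p-quantile of Normal(μ,σ) is μ + z_p·σ, with z_{0.15} = -1.036 and z_{0.83} = 0.9542.
Eliminate σ: μ = (z₂·x₁ − z₁·x₂)/(z₂ − z₁) = (0.9542·0.12 − (-1.036)·0.59)/1.991 = 0.365.
Then σ = (x₂ − x₁)/(z₂ − z₁) = (0.59 − 0.12)/1.991 = 0.236.

μ = 0.365, σ = 0.236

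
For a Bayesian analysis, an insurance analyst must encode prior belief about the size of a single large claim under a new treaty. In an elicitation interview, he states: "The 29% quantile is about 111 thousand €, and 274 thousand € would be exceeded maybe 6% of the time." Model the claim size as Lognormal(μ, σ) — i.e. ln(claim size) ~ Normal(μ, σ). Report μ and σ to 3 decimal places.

If T ~ Lognormal(μ,σ) then ln T ~ Normal(μ,σ), so the p-quantile of ln T is μ + z_p·σ.
ln(111) = 4.71 and ln(274) = 5.613; z_{0.29} = -0.5534, z_{0.94} = 1.555.
σ = (5.613 − 4.71)/(1.555 − (-0.5534)) = 0.429.
μ = 4.71 − (-0.5534)·0.429 = 4.947.

μ ≈ 4.947, σ ≈ 0.429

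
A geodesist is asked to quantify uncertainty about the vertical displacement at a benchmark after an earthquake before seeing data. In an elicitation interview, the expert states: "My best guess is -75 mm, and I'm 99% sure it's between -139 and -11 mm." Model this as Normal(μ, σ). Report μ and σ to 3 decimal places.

A symmetric 99% interval runs μ ± z·σ with z = 2.576.
Half-width = 64, so σ = 64/2.576 = 24.846.
μ is the stated best guess, -75.000.

μ = -75.000, σ = 24.846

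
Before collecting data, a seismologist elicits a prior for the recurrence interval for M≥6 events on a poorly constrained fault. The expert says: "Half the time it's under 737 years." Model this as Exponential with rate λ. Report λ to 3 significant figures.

Exponential median = ln 2 / λ, so λ = ln 2 / 737.0 = 0.00094.

λ ≈ 0.00094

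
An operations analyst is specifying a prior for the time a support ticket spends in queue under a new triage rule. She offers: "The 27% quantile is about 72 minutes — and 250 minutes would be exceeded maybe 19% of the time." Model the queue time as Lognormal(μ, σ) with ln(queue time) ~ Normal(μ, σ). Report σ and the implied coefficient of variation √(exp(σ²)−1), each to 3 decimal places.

σ ≈ 0.835, CV ≈ 1.004

If T ~ Lognormal(μ,σ) then ln T ~ Normal(μ,σ), so the p-quantile of ln T is μ + z_p·σ.
ln(72) = 4.277 and ln(250) = 5.521; z_{0.27} = -0.6128, z_{0.81} = 0.8779.
σ = (5.521 − 4.277)/(0.8779 − (-0.6128)) = 0.835.
μ = 4.277 − (-0.6128)·0.835 = 4.788.
CV = √(exp(σ²)−1) = √(exp(0.6973)−1) = 1.004.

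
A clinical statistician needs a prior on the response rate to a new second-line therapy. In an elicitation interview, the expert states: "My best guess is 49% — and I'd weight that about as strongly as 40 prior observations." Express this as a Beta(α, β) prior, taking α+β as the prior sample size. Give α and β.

Under the effective-sample-size interpretation, Beta(α, β) has prior mean α/(α+β) and prior sample size α+β.
So α+β = 40 and α/(α+β) = 0.49, giving α = 0.49·40 = 19.6 and β = 40 − 19.6 = 20.4.

α = 19.6, β = 20.4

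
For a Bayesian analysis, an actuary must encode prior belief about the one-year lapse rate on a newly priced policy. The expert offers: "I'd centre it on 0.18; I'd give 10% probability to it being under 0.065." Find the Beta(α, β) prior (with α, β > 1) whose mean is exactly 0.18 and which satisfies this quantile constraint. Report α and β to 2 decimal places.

With mean 0.18 fixed, write α = 0.18s, β = 0.82s where s = α+β.
Need P(θ < 0.065) = 0.1 under Beta(0.18s, 0.82s). Normal approximation: (q−m)/√(m(1−m)/s) ≈ z_{0.1} = -1.28, so s ≈ 0.18·0.82·(-1.28)²/(0.065−0.18)² = 18.3.
At s = 18.3: P(θ<0.065) ≈ 0.066. Adjusting to match 0.1 gives s ≈ 14.11.
So α = 0.18·14.11 ≈ 2.54, β = 0.82·14.11 ≈ 11.57.

α ≈ 2.54, β ≈ 11.57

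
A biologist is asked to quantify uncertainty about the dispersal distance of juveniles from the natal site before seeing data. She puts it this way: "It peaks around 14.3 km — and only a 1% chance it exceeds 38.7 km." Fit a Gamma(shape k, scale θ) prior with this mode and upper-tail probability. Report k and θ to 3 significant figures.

k ≈ 5.65, θ ≈ 3.07

Gamma(k,θ) with k>1 has mode (k−1)θ, so θ = 14.3/(k−1).
Need P(X < 38.7) = 0.99 with θ tied to k this way. Start at k = 2, θ = 14.3: P(X<38.7) ≈ 0.752.
Too low — raise k to concentrate. Iterating converges to k ≈ 5.65.
Then θ = 14.3/(5.65−1) ≈ 3.07.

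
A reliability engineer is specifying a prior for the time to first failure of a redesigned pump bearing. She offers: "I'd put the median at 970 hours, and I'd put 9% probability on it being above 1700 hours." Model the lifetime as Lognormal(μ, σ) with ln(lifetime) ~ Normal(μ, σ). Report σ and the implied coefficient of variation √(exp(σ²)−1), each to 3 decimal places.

If T ~ Lognormal(μ,σ) then ln T ~ Normal(μ,σ), so the p-quantile of ln T is μ + z_p·σ.
ln(970) = 6.877 and ln(1700) = 7.438; z_{0.5} = 0, z_{0.91} = 1.341.
σ = (7.438 − 6.877)/(1.341 − (0)) = 0.418.
μ = 6.877 − (0)·0.418 = 6.877.
CV = √(exp(σ²)−1) = √(exp(0.1751)−1) = 0.437.

σ ≈ 0.418, CV ≈ 0.437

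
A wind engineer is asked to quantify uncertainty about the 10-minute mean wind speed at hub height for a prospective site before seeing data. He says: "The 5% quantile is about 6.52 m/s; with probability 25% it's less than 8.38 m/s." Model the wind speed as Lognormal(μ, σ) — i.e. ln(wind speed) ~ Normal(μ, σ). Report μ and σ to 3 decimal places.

If T ~ Lognormal(μ,σ) then ln T ~ Normal(μ,σ), so the p-quantile of ln T is μ + z_p·σ.
ln(6.52) = 1.875 and ln(8.38) = 2.126; z_{0.05} = -1.645, z_{0.25} = -0.6745.
σ = (2.126 − 1.875)/(-0.6745 − (-1.645)) = 0.259.
μ = 1.875 − (-1.645)·0.259 = 2.300.

μ ≈ 2.300, σ ≈ 0.259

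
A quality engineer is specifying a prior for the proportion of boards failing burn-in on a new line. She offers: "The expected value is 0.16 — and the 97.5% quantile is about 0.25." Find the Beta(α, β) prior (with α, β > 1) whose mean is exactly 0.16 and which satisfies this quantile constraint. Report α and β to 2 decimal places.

With mean 0.16 fixed, write α = 0.16s, β = 0.84s where s = α+β.
Need P(θ < 0.25) = 0.975 under Beta(0.16s, 0.84s). Normal approximation: (q−m)/√(m(1−m)/s) ≈ z_{0.975} = 1.96, so s ≈ 0.16·0.84·(1.96)²/(0.25−0.16)² = 63.7.
At s = 63.7: P(θ<0.25) ≈ 0.965. Adjusting to match 0.975 gives s ≈ 75.67.
So α = 0.16·75.67 ≈ 12.11, β = 0.84·75.67 ≈ 63.56.

α ≈ 12.11, β ≈ 63.56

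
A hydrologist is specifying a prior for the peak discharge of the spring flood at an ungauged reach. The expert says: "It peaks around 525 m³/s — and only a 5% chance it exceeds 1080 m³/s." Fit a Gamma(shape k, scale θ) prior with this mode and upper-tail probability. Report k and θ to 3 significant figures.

Gamma(k,θ) with k>1 has mode (k−1)θ, so θ = 525/(k−1).
Need P(X < 1080) = 0.95 with θ tied to k this way. Start at k = 2, θ = 525: P(X<1080) ≈ 0.609.
Too low — raise k to concentrate. Iterating converges to k ≈ 6.32.
Then θ = 525/(6.32−1) ≈ 98.8.

k ≈ 6.32, θ ≈ 98.8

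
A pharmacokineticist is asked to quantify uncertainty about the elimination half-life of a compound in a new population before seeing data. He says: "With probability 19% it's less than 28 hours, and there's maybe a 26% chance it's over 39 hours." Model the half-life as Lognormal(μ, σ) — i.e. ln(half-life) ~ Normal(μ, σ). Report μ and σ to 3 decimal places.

If T ~ Lognormal(μ,σ) then ln T ~ Normal(μ,σ), so the p-quantile of ln T is μ + z_p·σ.
ln(28) = 3.332 and ln(39) = 3.664; z_{0.19} = -0.8779, z_{0.74} = 0.6433.
σ = (3.664 − 3.332)/(0.6433 − (-0.8779)) = 0.218.
μ = 3.332 − (-0.8779)·0.218 = 3.523.

μ ≈ 3.523, σ ≈ 0.218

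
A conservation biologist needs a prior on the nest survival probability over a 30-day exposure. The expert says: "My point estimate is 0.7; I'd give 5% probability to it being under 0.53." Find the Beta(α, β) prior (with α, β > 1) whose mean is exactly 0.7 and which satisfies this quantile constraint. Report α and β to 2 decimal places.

With mean 0.7 fixed, write α = 0.7s, β = 0.3s where s = α+β.
Need P(θ < 0.53) = 0.05 under Beta(0.7s, 0.3s). Normal approximation: (q−m)/√(m(1−m)/s) ≈ z_{0.05} = -1.64, so s ≈ 0.7·0.3·(-1.64)²/(0.53−0.7)² = 19.7.
At s = 19.7: P(θ<0.53) ≈ 0.057. Adjusting to match 0.05 gives s ≈ 21.36.
So α = 0.7·21.36 ≈ 14.95, β = 0.3·21.36 ≈ 6.41.

α ≈ 14.95, β ≈ 6.41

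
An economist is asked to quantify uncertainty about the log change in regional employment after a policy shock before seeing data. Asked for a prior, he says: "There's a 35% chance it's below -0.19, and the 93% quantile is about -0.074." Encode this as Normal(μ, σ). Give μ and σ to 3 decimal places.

μ = -0.166, σ = 0.062

For Normal(μ,σ), the p-quantile is μ + z_p·σ. Here z_{0.35} = -0.3853, z_{0.93} = 1.476.
So -0.19 = μ − 0.3853σ and -0.074 = μ + 1.476σ.
Subtracting: σ = (-0.074 − -0.19)/(1.476 − (-0.3853)) = 0.062.
Then μ = -0.19 − (-0.3853)·0.062 = -0.166.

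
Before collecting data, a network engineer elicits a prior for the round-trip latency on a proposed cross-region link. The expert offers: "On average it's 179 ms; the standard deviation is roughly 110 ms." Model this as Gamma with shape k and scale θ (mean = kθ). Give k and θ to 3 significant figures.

k ≈ 2.65, θ ≈ 67.6

For Gamma(k, scale θ): mean = kθ, variance = kθ², so CV = 1/√k.
CV = SD/mean = 110/179 = 0.6145, hence k = 1/CV² = 2.65.
Then θ = mean/k = 179/2.65 = 67.6.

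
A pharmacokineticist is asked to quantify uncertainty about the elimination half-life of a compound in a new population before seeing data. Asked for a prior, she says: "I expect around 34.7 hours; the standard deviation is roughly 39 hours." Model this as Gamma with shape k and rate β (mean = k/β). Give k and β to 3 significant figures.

k ≈ 0.792, β ≈ 0.0228

For Gamma(k, rate β): mean = k/β, variance = k/β², so CV = 1/√k.
CV = SD/mean = 39/34.7 = 1.124, hence k = 1/CV² = 0.792.
Then β = k/mean = 0.792/34.7 = 0.0228.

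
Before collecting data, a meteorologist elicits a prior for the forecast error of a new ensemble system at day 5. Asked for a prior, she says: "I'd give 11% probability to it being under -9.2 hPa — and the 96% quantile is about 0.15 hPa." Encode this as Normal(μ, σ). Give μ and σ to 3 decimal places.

μ = -5.348, σ = 3.141

The p-quantile of Normal(μ,σ) is μ + z_p·σ, with z_{0.11} = -1.227 and z_{0.96} = 1.751.
Eliminate σ: μ = (z₂·x₁ − z₁·x₂)/(z₂ − z₁) = (1.751·-9.2 − (-1.227)·0.15)/2.977 = -5.348.
Then σ = (x₂ − x₁)/(z₂ − z₁) = (0.15 − -9.2)/2.977 = 3.141.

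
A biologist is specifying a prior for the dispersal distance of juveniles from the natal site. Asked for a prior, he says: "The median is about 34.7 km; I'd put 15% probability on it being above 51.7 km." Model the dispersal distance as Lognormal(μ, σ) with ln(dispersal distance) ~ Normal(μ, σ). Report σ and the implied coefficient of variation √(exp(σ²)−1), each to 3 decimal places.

σ ≈ 0.385, CV ≈ 0.399

If T ~ Lognormal(μ,σ) then ln T ~ Normal(μ,σ), so the p-quantile of ln T is μ + z_p·σ.
ln(34.7) = 3.547 and ln(51.7) = 3.945; z_{0.5} = 0, z_{0.85} = 1.036.
σ = (3.945 − 3.547)/(1.036 − (0)) = 0.385.
μ = 3.547 − (0)·0.385 = 3.547.
CV = √(exp(σ²)−1) = √(exp(0.1480)−1) = 0.399.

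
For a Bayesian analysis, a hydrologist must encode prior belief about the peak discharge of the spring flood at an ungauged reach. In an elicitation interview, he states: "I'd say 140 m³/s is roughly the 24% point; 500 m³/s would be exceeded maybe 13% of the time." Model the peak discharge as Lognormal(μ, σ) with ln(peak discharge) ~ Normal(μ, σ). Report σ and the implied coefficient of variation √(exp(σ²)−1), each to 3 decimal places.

σ ≈ 0.695, CV ≈ 0.787

If T ~ Lognormal(μ,σ) then ln T ~ Normal(μ,σ), so the p-quantile of ln T is μ + z_p·σ.
ln(140) = 4.942 and ln(500) = 6.215; z_{0.24} = -0.7063, z_{0.87} = 1.126.
σ = (6.215 − 4.942)/(1.126 − (-0.7063)) = 0.695.
μ = 4.942 − (-0.7063)·0.695 = 5.432.
CV = √(exp(σ²)−1) = √(exp(0.4825)−1) = 0.787.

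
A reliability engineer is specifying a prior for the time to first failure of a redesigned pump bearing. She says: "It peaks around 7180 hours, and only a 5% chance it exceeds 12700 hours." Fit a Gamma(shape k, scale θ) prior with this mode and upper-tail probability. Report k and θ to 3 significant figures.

Gamma(k,θ) with k>1 has mode (k−1)θ, so θ = 7180/(k−1).
Need P(X < 12700) = 0.95 with θ tied to k this way. Start at k = 2, θ = 7180: P(X<12700) ≈ 0.528.
Too low — raise k to concentrate. Iterating converges to k ≈ 9.57.
Then θ = 7180/(9.57−1) ≈ 837.

k ≈ 9.57, θ ≈ 837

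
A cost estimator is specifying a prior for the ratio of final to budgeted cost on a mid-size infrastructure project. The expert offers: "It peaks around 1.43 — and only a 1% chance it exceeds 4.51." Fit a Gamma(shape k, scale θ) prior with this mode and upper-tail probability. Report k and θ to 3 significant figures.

Gamma(k,θ) with k>1 has mode (k−1)θ, so θ = 1.43/(k−1).
Need P(X < 4.51) = 0.99 with θ tied to k this way. Start at k = 2, θ = 1.43: P(X<4.51) ≈ 0.823.
Too low — raise k to concentrate. Iterating converges to k ≈ 4.37.
Then θ = 1.43/(4.37−1) ≈ 0.424.

k ≈ 4.37, θ ≈ 0.424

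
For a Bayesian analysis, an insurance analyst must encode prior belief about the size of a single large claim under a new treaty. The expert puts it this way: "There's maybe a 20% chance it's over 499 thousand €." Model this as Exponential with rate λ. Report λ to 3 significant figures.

λ ≈ 0.00323

P(T > 499.0) = e^(−λ·499.0) = 0.2, so λ = −ln(0.2)/499.0 = 0.00323.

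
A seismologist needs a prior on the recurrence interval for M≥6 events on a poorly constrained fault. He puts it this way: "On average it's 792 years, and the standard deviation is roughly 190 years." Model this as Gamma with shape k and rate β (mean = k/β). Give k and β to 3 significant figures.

k ≈ 17.4, β ≈ 0.0219

For Gamma(k, rate β): mean = k/β, variance = k/β², so CV = 1/√k.
CV = SD/mean = 190/792 = 0.2399, hence k = 1/CV² = 17.4.
Then β = k/mean = 17.4/792 = 0.0219.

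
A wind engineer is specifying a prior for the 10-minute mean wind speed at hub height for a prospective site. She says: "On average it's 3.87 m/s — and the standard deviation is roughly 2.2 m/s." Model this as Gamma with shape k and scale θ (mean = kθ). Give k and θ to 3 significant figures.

For Gamma(k, scale θ): mean = kθ, variance = kθ², so CV = 1/√k.
CV = SD/mean = 2.2/3.87 = 0.5685, hence k = 1/CV² = 3.09.
Then θ = mean/k = 3.87/3.09 = 1.25.

k ≈ 3.09, θ ≈ 1.25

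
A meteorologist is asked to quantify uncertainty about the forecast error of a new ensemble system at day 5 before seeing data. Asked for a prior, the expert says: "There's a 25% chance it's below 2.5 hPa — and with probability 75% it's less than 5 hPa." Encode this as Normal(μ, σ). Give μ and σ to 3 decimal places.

The p-quantile of Normal(μ,σ) is μ + z_p·σ, with z_{0.25} = -0.6745 and z_{0.75} = 0.6745.
Eliminate σ: μ = (z₂·x₁ − z₁·x₂)/(z₂ − z₁) = (0.6745·2.5 − (-0.6745)·5)/1.349 = 3.750.
Then σ = (x₂ − x₁)/(z₂ − z₁) = (5 − 2.5)/1.349 = 1.853.

μ = 3.750, σ = 1.853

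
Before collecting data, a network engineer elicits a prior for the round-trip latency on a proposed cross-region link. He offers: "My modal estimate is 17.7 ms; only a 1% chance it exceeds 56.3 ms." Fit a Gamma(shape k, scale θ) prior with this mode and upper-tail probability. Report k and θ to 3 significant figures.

k ≈ 4.31, θ ≈ 5.34

Gamma(k,θ) with k>1 has mode (k−1)θ, so θ = 17.7/(k−1).
Need P(X < 56.3) = 0.99 with θ tied to k this way. Start at k = 2, θ = 17.7: P(X<56.3) ≈ 0.826.
Too low — raise k to concentrate. Iterating converges to k ≈ 4.31.
Then θ = 17.7/(4.31−1) ≈ 5.34.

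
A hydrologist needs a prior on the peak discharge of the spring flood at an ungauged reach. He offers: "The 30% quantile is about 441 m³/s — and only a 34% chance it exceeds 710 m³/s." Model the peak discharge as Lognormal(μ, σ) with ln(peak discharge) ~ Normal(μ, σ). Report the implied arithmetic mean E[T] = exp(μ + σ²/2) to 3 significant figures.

E[T] ≈ 655 m³/s

If T ~ Lognormal(μ,σ) then ln T ~ Normal(μ,σ), so the p-quantile of ln T is μ + z_p·σ.
ln(441) = 6.089 and ln(710) = 6.565; z_{0.3} = -0.5244, z_{0.66} = 0.4125.
σ = (6.565 − 6.089)/(0.4125 − (-0.5244)) = 0.508.
μ = 6.089 − (-0.5244)·0.508 = 6.356.
E[T] = exp(μ + σ²/2) = exp(6.356 + 0.1292) = 655 m³/s.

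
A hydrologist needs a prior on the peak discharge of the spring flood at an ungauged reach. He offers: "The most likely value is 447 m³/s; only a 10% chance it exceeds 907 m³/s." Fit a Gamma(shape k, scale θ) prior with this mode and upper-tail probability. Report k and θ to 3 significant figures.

k ≈ 4.83, θ ≈ 117

Gamma(k,θ) with k>1 has mode (k−1)θ, so θ = 447/(k−1).
Need P(X < 907) = 0.9 with θ tied to k this way. Start at k = 2, θ = 447: P(X<907) ≈ 0.602.
Too low — raise k to concentrate. Iterating converges to k ≈ 4.83.
Then θ = 447/(4.83−1) ≈ 117.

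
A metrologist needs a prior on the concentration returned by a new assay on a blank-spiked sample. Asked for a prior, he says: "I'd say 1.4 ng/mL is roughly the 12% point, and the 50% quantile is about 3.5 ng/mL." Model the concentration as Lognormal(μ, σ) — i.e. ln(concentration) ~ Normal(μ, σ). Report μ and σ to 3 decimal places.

If T ~ Lognormal(μ,σ) then ln T ~ Normal(μ,σ), so the p-quantile of ln T is μ + z_p·σ.
ln(1.4) = 0.3365 and ln(3.5) = 1.253; z_{0.12} = -1.175, z_{0.5} = 0.
σ = (1.253 − 0.3365)/(0 − (-1.175)) = 0.780.
μ = 0.3365 − (-1.175)·0.780 = 1.253.

μ ≈ 1.253, σ ≈ 0.780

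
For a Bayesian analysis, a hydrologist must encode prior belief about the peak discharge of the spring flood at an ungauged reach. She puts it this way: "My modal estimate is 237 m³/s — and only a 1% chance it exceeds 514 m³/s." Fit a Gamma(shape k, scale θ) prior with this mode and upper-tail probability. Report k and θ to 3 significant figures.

k ≈ 9.07, θ ≈ 29.4

Gamma(k,θ) with k>1 has mode (k−1)θ, so θ = 237/(k−1).
Need P(X < 514) = 0.99 with θ tied to k this way. Start at k = 2, θ = 237: P(X<514) ≈ 0.638.
Too low — raise k to concentrate. Iterating converges to k ≈ 9.07.
Then θ = 237/(9.07−1) ≈ 29.4.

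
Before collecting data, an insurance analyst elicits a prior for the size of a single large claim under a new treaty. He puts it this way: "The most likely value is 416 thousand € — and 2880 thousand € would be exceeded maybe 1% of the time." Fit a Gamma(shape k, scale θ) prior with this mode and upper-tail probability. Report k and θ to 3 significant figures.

k ≈ 1.94, θ ≈ 441

Gamma(k,θ) with k>1 has mode (k−1)θ, so θ = 416/(k−1).
Need P(X < 2880) = 0.99 with θ tied to k this way. Start at k = 2, θ = 416: P(X<2880) ≈ 0.992.
Too high — lower k to spread out. Iterating converges to k ≈ 1.94.
Then θ = 416/(1.94−1) ≈ 441.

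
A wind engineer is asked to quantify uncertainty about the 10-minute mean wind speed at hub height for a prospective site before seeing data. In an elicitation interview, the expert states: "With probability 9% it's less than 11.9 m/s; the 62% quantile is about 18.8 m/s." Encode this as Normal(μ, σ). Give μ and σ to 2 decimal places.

For Normal(μ,σ), the p-quantile is μ + z_p·σ. Here z_{0.09} = -1.341, z_{0.62} = 0.3055.
So 11.9 = μ − 1.341σ and 18.8 = μ + 0.3055σ.
Subtracting: σ = (18.8 − 11.9)/(0.3055 − (-1.341)) = 4.19.
Then μ = 11.9 − (-1.341)·4.19 = 17.52.

μ = 17.52, σ = 4.19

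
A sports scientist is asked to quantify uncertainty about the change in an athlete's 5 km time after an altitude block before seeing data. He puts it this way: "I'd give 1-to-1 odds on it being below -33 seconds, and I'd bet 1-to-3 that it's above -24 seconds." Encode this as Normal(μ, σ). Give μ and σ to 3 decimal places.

μ = -33.000, σ = 13.343

For Normal(μ,σ), the p-quantile is μ + z_p·σ. Here z_{0.5} = 0, z_{0.75} = 0.6745.
So -33 = μ + 0σ and -24 = μ + 0.6745σ.
Subtracting: σ = (-24 − -33)/(0.6745 − (0)) = 13.343.
Then μ = -33 − (0)·13.343 = -33.000.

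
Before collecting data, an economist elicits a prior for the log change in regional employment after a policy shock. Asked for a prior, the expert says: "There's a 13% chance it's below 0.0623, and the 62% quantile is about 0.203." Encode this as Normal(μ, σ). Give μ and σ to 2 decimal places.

The p-quantile of Normal(μ,σ) is μ + z_p·σ, with z_{0.13} = -1.126 and z_{0.62} = 0.3055.
Eliminate σ: μ = (z₂·x₁ − z₁·x₂)/(z₂ − z₁) = (0.3055·0.0623 − (-1.126)·0.203)/1.432 = 0.17.
Then σ = (x₂ − x₁)/(z₂ − z₁) = (0.203 − 0.0623)/1.432 = 0.10.

μ = 0.17, σ = 0.10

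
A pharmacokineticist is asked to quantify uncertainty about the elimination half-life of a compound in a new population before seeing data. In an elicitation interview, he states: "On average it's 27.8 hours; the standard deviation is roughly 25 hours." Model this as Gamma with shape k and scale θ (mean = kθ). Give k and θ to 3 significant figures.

For Gamma(k, scale θ): mean = kθ, variance = kθ², so CV = 1/√k.
CV = SD/mean = 25/27.8 = 0.8993, hence k = 1/CV² = 1.24.
Then θ = mean/k = 27.8/1.24 = 22.5.

k ≈ 1.24, θ ≈ 22.5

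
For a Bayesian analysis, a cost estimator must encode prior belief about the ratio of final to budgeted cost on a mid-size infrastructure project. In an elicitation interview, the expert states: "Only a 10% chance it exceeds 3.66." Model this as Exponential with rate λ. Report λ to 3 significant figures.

λ ≈ 0.629

P(T > 3.66) = e^(−λ·3.66) = 0.1, so λ = −ln(0.1)/3.66 = 0.629.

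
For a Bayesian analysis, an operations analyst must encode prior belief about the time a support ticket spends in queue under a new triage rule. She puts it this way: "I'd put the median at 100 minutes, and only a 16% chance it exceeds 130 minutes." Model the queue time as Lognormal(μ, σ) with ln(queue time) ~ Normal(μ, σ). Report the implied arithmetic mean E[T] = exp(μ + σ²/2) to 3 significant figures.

E[T] ≈ 104 minutes

If T ~ Lognormal(μ,σ) then ln T ~ Normal(μ,σ), so the p-quantile of ln T is μ + z_p·σ.
ln(100) = 4.605 and ln(130) = 4.868; z_{0.5} = 0, z_{0.84} = 0.9945.
σ = (4.868 − 4.605)/(0.9945 − (0)) = 0.264.
μ = 4.605 − (0)·0.264 = 4.605.
E[T] = exp(μ + σ²/2) = exp(4.605 + 0.0348) = 104 minutes.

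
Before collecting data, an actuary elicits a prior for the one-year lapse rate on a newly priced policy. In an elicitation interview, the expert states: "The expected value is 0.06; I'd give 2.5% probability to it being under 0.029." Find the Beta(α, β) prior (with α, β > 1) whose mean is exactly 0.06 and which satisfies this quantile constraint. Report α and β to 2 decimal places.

With mean 0.06 fixed, write α = 0.06s, β = 0.94s where s = α+β.
Need P(θ < 0.029) = 0.025 under Beta(0.06s, 0.94s). Normal approximation: (q−m)/√(m(1−m)/s) ≈ z_{0.025} = -1.96, so s ≈ 0.06·0.94·(-1.96)²/(0.029−0.06)² = 225.5.
At s = 225.5: P(θ<0.029) ≈ 0.010. Adjusting to match 0.025 gives s ≈ 162.43.
So α = 0.06·162.43 ≈ 9.75, β = 0.94·162.43 ≈ 152.69.

α ≈ 9.75, β ≈ 152.69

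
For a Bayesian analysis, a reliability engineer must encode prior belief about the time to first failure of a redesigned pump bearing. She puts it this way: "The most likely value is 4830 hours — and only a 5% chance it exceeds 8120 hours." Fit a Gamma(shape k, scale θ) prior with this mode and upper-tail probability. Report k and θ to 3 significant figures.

Gamma(k,θ) with k>1 has mode (k−1)θ, so θ = 4830/(k−1).
Need P(X < 8120) = 0.95 with θ tied to k this way. Start at k = 2, θ = 4830: P(X<8120) ≈ 0.501.
Too low — raise k to concentrate. Iterating converges to k ≈ 11.3.
Then θ = 4830/(11.3−1) ≈ 467.

k ≈ 11.3, θ ≈ 467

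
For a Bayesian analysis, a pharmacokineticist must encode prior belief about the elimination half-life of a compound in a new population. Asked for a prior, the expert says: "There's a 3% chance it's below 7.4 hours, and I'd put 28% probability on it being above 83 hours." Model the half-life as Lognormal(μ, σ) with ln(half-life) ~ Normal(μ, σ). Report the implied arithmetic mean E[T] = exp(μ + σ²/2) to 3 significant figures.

E[T] ≈ 75.8 hours

If T ~ Lognormal(μ,σ) then ln T ~ Normal(μ,σ), so the p-quantile of ln T is μ + z_p·σ.
ln(7.4) = 2.001 and ln(83) = 4.419; z_{0.03} = -1.881, z_{0.72} = 0.5828.
σ = (4.419 − 2.001)/(0.5828 − (-1.881)) = 0.981.
μ = 2.001 − (-1.881)·0.981 = 3.847.
E[T] = exp(μ + σ²/2) = exp(3.847 + 0.4814) = 75.8 hours.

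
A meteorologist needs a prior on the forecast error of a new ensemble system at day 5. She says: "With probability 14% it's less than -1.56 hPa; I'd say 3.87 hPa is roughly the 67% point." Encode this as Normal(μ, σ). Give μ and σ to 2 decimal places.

For Normal(μ,σ), the p-quantile is μ + z_p·σ. Here z_{0.14} = -1.08, z_{0.67} = 0.4399.
So -1.56 = μ − 1.08σ and 3.87 = μ + 0.4399σ.
Subtracting: σ = (3.87 − -1.56)/(0.4399 − (-1.08)) = 3.57.
Then μ = -1.56 − (-1.08)·3.57 = 2.30.

μ = 2.30, σ = 3.57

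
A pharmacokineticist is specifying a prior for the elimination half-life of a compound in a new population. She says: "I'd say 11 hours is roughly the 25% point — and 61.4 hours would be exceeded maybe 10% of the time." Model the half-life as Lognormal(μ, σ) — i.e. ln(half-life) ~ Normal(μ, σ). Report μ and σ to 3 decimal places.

μ ≈ 2.991, σ ≈ 0.879

If T ~ Lognormal(μ,σ) then ln T ~ Normal(μ,σ), so the p-quantile of ln T is μ + z_p·σ.
ln(11) = 2.398 and ln(61.4) = 4.117; z_{0.25} = -0.6745, z_{0.9} = 1.282.
σ = (4.117 − 2.398)/(1.282 − (-0.6745)) = 0.879.
μ = 2.398 − (-0.6745)·0.879 = 2.991.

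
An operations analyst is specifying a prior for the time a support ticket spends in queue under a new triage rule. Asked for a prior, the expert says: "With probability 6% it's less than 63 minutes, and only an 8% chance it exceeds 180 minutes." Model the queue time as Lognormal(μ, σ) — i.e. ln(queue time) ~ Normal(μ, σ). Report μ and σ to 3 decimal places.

If T ~ Lognormal(μ,σ) then ln T ~ Normal(μ,σ), so the p-quantile of ln T is μ + z_p·σ.
ln(63) = 4.143 and ln(180) = 5.193; z_{0.06} = -1.555, z_{0.92} = 1.405.
σ = (5.193 − 4.143)/(1.405 − (-1.555)) = 0.355.
μ = 4.143 − (-1.555)·0.355 = 4.695.

μ ≈ 4.695, σ ≈ 0.355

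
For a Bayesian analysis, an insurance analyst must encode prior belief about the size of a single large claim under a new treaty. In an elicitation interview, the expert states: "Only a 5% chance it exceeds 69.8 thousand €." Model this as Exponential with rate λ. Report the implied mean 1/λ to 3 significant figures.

P(T > 69.8) = e^(−λ·69.8) = 0.05, so λ = −ln(0.05)/69.8 = 0.0429.
Mean = 1/λ = 23.3 thousand €.

mean ≈ 23.3 thousand €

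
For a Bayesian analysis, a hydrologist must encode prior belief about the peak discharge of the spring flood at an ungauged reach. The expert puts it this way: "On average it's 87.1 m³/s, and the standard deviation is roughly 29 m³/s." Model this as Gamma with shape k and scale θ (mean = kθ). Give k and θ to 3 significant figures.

For Gamma(k, scale θ): mean = kθ, variance = kθ², so CV = 1/√k.
CV = SD/mean = 29/87.1 = 0.333, hence k = 1/CV² = 9.02.
Then θ = mean/k = 87.1/9.02 = 9.66.

k ≈ 9.02, θ ≈ 9.66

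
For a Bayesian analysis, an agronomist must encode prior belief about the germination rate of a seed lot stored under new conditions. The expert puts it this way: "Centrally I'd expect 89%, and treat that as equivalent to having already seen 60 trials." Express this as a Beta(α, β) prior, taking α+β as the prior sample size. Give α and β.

Under the effective-sample-size interpretation, Beta(α, β) has prior mean α/(α+β) and prior sample size α+β.
So α+β = 60 and α/(α+β) = 0.89, giving α = 0.89·60 = 53.4 and β = 60 − 53.4 = 6.6.

α = 53.4, β = 6.6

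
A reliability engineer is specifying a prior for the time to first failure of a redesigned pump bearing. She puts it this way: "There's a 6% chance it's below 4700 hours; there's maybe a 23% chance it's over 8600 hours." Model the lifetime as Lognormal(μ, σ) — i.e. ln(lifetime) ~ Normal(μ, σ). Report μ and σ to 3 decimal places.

If T ~ Lognormal(μ,σ) then ln T ~ Normal(μ,σ), so the p-quantile of ln T is μ + z_p·σ.
ln(4700) = 8.455 and ln(8600) = 9.06; z_{0.06} = -1.555, z_{0.77} = 0.7388.
σ = (9.06 − 8.455)/(0.7388 − (-1.555)) = 0.263.
μ = 8.455 − (-1.555)·0.263 = 8.865.

μ ≈ 8.865, σ ≈ 0.263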